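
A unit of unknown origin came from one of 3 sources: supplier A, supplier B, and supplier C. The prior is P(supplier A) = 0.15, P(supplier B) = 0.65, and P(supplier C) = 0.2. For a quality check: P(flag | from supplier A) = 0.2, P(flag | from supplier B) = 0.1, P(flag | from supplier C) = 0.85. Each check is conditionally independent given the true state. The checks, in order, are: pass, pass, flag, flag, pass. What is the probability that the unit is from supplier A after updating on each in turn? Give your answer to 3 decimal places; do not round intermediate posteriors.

After 'pass': normaliser = 0.8·0.1500 + 0.9·0.6500 + 0.15·0.2000; P(supplier A) ≈ 0.1633, P(supplier B) ≈ 0.7959, P(supplier C) ≈ 0.0408
After 'pass': normaliser = 0.8·0.1633 + 0.9·0.7959 + 0.15·0.0408; P(supplier A) ≈ 0.1531, P(supplier B) ≈ 0.8397, P(supplier C) ≈ 0.0072
After 'flag': normaliser = 0.2·0.1531 + 0.1·0.8397 + 0.85·0.0072; P(supplier A) ≈ 0.2537, P(supplier B) ≈ 0.6957, P(supplier C) ≈ 0.0505
After 'flag': normaliser = 0.2·0.2537 + 0.1·0.6957 + 0.85·0.0505; P(supplier A) ≈ 0.3108, P(supplier B) ≈ 0.4261, P(supplier C) ≈ 0.2631
After 'pass': normaliser = 0.8·0.3108 + 0.9·0.4261 + 0.15·0.2631; P(supplier A) ≈ 0.3702, P(supplier B) ≈ 0.5710, P(supplier C) ≈ 0.0588

0.370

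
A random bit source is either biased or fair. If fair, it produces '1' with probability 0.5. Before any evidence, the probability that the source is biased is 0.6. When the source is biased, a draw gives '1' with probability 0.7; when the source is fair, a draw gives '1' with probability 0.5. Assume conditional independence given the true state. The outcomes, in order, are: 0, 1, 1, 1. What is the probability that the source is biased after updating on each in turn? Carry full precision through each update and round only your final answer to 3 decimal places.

After '0': P(biased) = 0.3·0.6000 / (0.3·0.6000 + 0.5·0.4000) ≈ 0.4737
After '1': P(biased) = 0.7·0.4737 / (0.7·0.4737 + 0.5·0.5263) ≈ 0.5575
After '1': P(biased) = 0.7·0.5575 / (0.7·0.5575 + 0.5·0.4425) ≈ 0.6382
After '1': P(biased) = 0.7·0.6382 / (0.7·0.6382 + 0.5·0.3618) ≈ 0.7118

0.712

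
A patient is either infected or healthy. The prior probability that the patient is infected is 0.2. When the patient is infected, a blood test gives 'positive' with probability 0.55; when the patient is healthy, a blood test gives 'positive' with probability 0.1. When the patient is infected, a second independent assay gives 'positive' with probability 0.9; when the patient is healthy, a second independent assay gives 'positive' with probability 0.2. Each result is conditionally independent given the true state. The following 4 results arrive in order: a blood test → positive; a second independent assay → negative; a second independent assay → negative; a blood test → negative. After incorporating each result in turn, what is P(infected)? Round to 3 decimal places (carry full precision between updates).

After a blood test='positive': P(infected) = 0.55·0.2000 / (0.55·0.2000 + 0.1·0.8000) ≈ 0.5789
After a second independent assay='negative': P(infected) = 0.1·0.5789 / (0.1·0.5789 + 0.8·0.4211) ≈ 0.1467
After a second independent assay='negative': P(infected) = 0.1·0.1467 / (0.1·0.1467 + 0.8·0.8533) ≈ 0.0210
After a blood test='negative': P(infected) = 0.45·0.0210 / (0.45·0.0210 + 0.9·0.9790) ≈ 0.0106

0.011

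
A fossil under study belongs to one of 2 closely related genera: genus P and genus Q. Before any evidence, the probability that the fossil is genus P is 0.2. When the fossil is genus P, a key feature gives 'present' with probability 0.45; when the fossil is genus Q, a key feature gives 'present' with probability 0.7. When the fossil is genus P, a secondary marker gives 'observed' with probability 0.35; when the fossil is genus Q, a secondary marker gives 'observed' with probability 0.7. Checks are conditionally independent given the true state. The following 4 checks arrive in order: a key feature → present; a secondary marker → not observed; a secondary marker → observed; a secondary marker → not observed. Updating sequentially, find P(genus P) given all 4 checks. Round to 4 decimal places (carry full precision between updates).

0.2739

After a key feature='present': P(genus P) = 0.45·0.2000 / (0.45·0.2000 + 0.7·0.8000) ≈ 0.1385
After a secondary marker='not observed': P(genus P) = 0.65·0.1385 / (0.65·0.1385 + 0.3·0.8615) ≈ 0.2583
After a secondary marker='observed': P(genus P) = 0.35·0.2583 / (0.35·0.2583 + 0.7·0.7417) ≈ 0.1483
After a secondary marker='not observed': P(genus P) = 0.65·0.1483 / (0.65·0.1483 + 0.3·0.8517) ≈ 0.2739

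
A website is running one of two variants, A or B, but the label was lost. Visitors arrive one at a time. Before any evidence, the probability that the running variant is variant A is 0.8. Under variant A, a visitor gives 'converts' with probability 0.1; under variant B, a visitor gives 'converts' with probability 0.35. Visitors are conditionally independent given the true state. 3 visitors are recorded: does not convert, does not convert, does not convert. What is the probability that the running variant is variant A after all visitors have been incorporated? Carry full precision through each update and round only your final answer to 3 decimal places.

0.914

After 'does not convert': P(A) = 0.9·0.8000 / (0.9·0.8000 + 0.65·0.2000) ≈ 0.8471
After 'does not convert': P(A) = 0.9·0.8471 / (0.9·0.8471 + 0.65·0.1529) ≈ 0.8846
After 'does not convert': P(A) = 0.9·0.8846 / (0.9·0.8846 + 0.65·0.1154) ≈ 0.9139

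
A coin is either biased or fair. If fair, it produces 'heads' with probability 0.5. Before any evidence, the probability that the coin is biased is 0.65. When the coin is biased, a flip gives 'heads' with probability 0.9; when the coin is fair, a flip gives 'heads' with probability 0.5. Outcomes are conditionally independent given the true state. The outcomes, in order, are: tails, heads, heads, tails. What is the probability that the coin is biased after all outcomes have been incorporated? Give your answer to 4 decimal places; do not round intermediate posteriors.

After 'tails': P(biased) = 0.1·0.6500 / (0.1·0.6500 + 0.5·0.3500) ≈ 0.2708
After 'heads': P(biased) = 0.9·0.2708 / (0.9·0.2708 + 0.5·0.7292) ≈ 0.4007
After 'heads': P(biased) = 0.9·0.4007 / (0.9·0.4007 + 0.5·0.5993) ≈ 0.5462
After 'tails': P(biased) = 0.1·0.5462 / (0.1·0.5462 + 0.5·0.4538) ≈ 0.1940

0.1940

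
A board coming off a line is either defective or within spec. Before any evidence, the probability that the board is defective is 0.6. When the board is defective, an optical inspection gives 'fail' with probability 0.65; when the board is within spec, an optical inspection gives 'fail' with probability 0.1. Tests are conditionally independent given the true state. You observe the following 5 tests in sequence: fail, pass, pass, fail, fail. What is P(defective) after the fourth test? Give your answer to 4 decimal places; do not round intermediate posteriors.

After 'fail': P(defective) = 0.65·0.6000 / (0.65·0.6000 + 0.1·0.4000) ≈ 0.9070
After 'pass': P(defective) = 0.35·0.9070 / (0.35·0.9070 + 0.9·0.0930) ≈ 0.7913
After 'pass': P(defective) = 0.35·0.7913 / (0.35·0.7913 + 0.9·0.2087) ≈ 0.5959
After 'fail': P(defective) = 0.65·0.5959 / (0.65·0.5959 + 0.1·0.4041) ≈ 0.9055

0.9055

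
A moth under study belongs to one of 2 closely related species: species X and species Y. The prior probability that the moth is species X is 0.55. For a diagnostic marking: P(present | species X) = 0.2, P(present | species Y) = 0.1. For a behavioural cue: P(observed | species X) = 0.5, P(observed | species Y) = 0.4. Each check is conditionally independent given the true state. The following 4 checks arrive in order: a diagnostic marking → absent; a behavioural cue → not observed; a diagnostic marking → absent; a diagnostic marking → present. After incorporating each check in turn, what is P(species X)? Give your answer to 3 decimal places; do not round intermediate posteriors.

0.617

After a diagnostic marking='absent': P(species X) = 0.8·0.5500 / (0.8·0.5500 + 0.9·0.4500) ≈ 0.5207
After a behavioural cue='not observed': P(species X) = 0.5·0.5207 / (0.5·0.5207 + 0.6·0.4793) ≈ 0.4752
After a diagnostic marking='absent': P(species X) = 0.8·0.4752 / (0.8·0.4752 + 0.9·0.5248) ≈ 0.4459
After a diagnostic marking='present': P(species X) = 0.2·0.4459 / (0.2·0.4459 + 0.1·0.5541) ≈ 0.6168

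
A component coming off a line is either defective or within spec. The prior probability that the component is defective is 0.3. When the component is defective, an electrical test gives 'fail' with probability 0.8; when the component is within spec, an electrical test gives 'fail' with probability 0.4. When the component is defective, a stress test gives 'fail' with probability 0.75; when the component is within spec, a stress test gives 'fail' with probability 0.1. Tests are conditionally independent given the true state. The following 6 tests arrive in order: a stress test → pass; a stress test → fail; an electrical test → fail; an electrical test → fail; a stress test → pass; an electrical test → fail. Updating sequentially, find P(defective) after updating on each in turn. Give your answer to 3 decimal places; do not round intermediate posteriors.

0.665

After a stress test='pass': P(defective) = 0.25·0.3000 / (0.25·0.3000 + 0.9·0.7000) ≈ 0.1064
After a stress test='fail': P(defective) = 0.75·0.1064 / (0.75·0.1064 + 0.1·0.8936) ≈ 0.4717
After an electrical test='fail': P(defective) = 0.8·0.4717 / (0.8·0.4717 + 0.4·0.5283) ≈ 0.6410
After an electrical test='fail': P(defective) = 0.8·0.6410 / (0.8·0.6410 + 0.4·0.3590) ≈ 0.7812
After a stress test='pass': P(defective) = 0.25·0.7812 / (0.25·0.7812 + 0.9·0.2188) ≈ 0.4980
After an electrical test='fail': P(defective) = 0.8·0.4980 / (0.8·0.4980 + 0.4·0.5020) ≈ 0.6649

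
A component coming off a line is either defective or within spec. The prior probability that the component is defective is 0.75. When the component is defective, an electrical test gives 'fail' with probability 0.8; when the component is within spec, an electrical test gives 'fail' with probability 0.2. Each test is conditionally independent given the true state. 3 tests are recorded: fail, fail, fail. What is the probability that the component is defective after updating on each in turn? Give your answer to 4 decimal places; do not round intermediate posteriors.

0.9948

After 'fail': P(defective) = 0.8·0.7500 / (0.8·0.7500 + 0.2·0.2500) ≈ 0.9231
After 'fail': P(defective) = 0.8·0.9231 / (0.8·0.9231 + 0.2·0.0769) ≈ 0.9796
After 'fail': P(defective) = 0.8·0.9796 / (0.8·0.9796 + 0.2·0.0204) ≈ 0.9948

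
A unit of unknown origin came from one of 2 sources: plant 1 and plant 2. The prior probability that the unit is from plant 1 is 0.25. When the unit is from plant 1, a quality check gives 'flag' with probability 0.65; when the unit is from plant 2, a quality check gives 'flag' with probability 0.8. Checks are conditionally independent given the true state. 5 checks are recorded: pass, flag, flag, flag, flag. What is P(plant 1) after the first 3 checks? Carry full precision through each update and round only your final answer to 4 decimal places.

Apply Bayes' rule sequentially, carrying P(plant 1) forward.
After 'pass': P(plant 1) = 0.35·0.2500 / (0.35·0.2500 + 0.2·0.7500) ≈ 0.3684
After 'flag': P(plant 1) = 0.65·0.3684 / (0.65·0.3684 + 0.8·0.6316) ≈ 0.3216
After 'flag': P(plant 1) = 0.65·0.3216 / (0.65·0.3216 + 0.8·0.6784) ≈ 0.2780

0.2780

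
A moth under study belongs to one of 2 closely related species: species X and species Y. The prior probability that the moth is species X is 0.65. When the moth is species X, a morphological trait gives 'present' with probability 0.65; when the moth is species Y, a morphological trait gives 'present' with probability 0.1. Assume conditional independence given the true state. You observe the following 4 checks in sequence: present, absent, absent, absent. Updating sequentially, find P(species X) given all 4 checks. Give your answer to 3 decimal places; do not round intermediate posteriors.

0.415

After 'present': P(species X) = 0.65·0.6500 / (0.65·0.6500 + 0.1·0.3500) ≈ 0.9235
After 'absent': P(species X) = 0.35·0.9235 / (0.35·0.9235 + 0.9·0.0765) ≈ 0.8244
After 'absent': P(species X) = 0.35·0.8244 / (0.35·0.8244 + 0.9·0.1756) ≈ 0.6461
After 'absent': P(species X) = 0.35·0.6461 / (0.35·0.6461 + 0.9·0.3539) ≈ 0.4152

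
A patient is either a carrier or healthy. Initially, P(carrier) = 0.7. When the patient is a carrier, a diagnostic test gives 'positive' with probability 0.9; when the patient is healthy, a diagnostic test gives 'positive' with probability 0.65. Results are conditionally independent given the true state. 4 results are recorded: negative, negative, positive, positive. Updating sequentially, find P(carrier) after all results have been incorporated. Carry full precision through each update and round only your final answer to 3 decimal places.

After 'negative': P(carrier) = 0.1·0.7000 / (0.1·0.7000 + 0.35·0.3000) ≈ 0.4000
After 'negative': P(carrier) = 0.1·0.4000 / (0.1·0.4000 + 0.35·0.6000) ≈ 0.1600
After 'positive': P(carrier) = 0.9·0.1600 / (0.9·0.1600 + 0.65·0.8400) ≈ 0.2087
After 'positive': P(carrier) = 0.9·0.2087 / (0.9·0.2087 + 0.65·0.7913) ≈ 0.2675

0.267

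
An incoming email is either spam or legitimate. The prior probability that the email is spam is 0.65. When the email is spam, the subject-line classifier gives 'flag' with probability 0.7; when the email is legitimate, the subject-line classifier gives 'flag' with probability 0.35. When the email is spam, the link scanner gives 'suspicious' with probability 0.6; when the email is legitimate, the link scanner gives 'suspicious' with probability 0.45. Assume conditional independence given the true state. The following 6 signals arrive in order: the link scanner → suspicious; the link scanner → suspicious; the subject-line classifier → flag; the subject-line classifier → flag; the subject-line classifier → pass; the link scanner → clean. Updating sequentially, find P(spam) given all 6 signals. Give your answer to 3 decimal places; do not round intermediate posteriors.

After the link scanner='suspicious': P(spam) = 0.6·0.6500 / (0.6·0.6500 + 0.45·0.3500) ≈ 0.7123
After the link scanner='suspicious': P(spam) = 0.6·0.7123 / (0.6·0.7123 + 0.45·0.2877) ≈ 0.7675
After the subject-line classifier='flag': P(spam) = 0.7·0.7675 / (0.7·0.7675 + 0.35·0.2325) ≈ 0.8685
After the subject-line classifier='flag': P(spam) = 0.7·0.8685 / (0.7·0.8685 + 0.35·0.1315) ≈ 0.9296
After the subject-line classifier='pass': P(spam) = 0.3·0.9296 / (0.3·0.9296 + 0.65·0.0704) ≈ 0.8591
After the link scanner='clean': P(spam) = 0.4·0.8591 / (0.4·0.8591 + 0.55·0.1409) ≈ 0.8159

0.816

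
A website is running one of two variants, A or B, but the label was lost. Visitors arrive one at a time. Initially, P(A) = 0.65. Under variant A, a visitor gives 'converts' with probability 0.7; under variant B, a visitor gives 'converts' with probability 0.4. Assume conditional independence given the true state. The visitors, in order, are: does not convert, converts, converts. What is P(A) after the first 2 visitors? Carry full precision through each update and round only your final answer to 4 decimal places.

0.6190

After 'does not convert': P(A) = 0.3·0.6500 / (0.3·0.6500 + 0.6·0.3500) ≈ 0.4815
After 'converts': P(A) = 0.7·0.4815 / (0.7·0.4815 + 0.4·0.5185) ≈ 0.6190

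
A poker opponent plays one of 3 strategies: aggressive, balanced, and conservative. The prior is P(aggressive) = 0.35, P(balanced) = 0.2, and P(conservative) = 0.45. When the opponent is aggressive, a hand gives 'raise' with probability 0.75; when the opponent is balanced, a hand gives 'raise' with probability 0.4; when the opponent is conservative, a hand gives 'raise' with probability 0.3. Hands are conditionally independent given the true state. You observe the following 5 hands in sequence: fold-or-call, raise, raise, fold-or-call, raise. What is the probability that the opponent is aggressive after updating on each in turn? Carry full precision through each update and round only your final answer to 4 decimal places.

After 'fold-or-call': normaliser = 0.25·0.3500 + 0.6·0.2000 + 0.7·0.4500; P(aggressive) ≈ 0.1675, P(balanced) ≈ 0.2297, P(conservative) ≈ 0.6029
After 'raise': normaliser = 0.75·0.1675 + 0.4·0.2297 + 0.3·0.6029; P(aggressive) ≈ 0.3153, P(balanced) ≈ 0.2306, P(conservative) ≈ 0.4541
After 'raise': normaliser = 0.75·0.3153 + 0.4·0.2306 + 0.3·0.4541; P(aggressive) ≈ 0.5086, P(balanced) ≈ 0.1984, P(conservative) ≈ 0.2930
After 'fold-or-call': normaliser = 0.25·0.5086 + 0.6·0.1984 + 0.7·0.2930; P(aggressive) ≈ 0.2818, P(balanced) ≈ 0.2638, P(conservative) ≈ 0.4544
After 'raise': normaliser = 0.75·0.2818 + 0.4·0.2638 + 0.3·0.4544; P(aggressive) ≈ 0.4663, P(balanced) ≈ 0.2328, P(conservative) ≈ 0.3008

0.4663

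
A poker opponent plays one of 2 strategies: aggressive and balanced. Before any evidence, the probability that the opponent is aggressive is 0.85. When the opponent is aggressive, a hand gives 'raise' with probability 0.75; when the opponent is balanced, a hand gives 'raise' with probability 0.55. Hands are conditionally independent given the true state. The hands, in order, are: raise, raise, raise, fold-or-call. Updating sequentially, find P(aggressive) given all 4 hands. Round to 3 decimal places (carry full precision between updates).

0.889

After 'raise': P(aggressive) = 0.75·0.8500 / (0.75·0.8500 + 0.55·0.1500) ≈ 0.8854
After 'raise': P(aggressive) = 0.75·0.8854 / (0.75·0.8854 + 0.55·0.1146) ≈ 0.9133
After 'raise': P(aggressive) = 0.75·0.9133 / (0.75·0.9133 + 0.55·0.0867) ≈ 0.9349
After 'fold-or-call': P(aggressive) = 0.25·0.9349 / (0.25·0.9349 + 0.45·0.0651) ≈ 0.8887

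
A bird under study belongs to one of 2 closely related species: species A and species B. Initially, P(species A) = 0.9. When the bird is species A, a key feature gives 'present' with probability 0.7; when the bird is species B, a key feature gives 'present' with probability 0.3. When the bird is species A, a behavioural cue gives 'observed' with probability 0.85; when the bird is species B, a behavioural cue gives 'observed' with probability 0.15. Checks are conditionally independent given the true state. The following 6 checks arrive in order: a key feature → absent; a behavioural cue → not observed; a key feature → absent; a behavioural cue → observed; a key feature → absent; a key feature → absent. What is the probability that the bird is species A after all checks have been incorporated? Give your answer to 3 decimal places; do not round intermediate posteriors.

0.233

Each posterior becomes the prior for the next update.
After a key feature='absent': P(species A) = 0.3·0.9000 / (0.3·0.9000 + 0.7·0.1000) ≈ 0.7941
After a behavioural cue='not observed': P(species A) = 0.15·0.7941 / (0.15·0.7941 + 0.85·0.2059) ≈ 0.4050
After a key feature='absent': P(species A) = 0.3·0.4050 / (0.3·0.4050 + 0.7·0.5950) ≈ 0.2258
After a behavioural cue='observed': P(species A) = 0.85·0.2258 / (0.85·0.2258 + 0.15·0.7742) ≈ 0.6231
After a key feature='absent': P(species A) = 0.3·0.6231 / (0.3·0.6231 + 0.7·0.3769) ≈ 0.4147
After a key feature='absent': P(species A) = 0.3·0.4147 / (0.3·0.4147 + 0.7·0.5853) ≈ 0.2329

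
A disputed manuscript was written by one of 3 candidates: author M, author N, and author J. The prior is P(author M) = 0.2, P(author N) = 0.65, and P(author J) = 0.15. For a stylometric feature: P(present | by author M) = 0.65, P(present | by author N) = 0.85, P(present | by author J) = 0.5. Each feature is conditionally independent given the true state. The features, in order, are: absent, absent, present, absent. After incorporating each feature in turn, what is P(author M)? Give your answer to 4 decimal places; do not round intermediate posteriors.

Each posterior becomes the prior for the next update.
After 'absent': normaliser = 0.35·0.2000 + 0.15·0.6500 + 0.5·0.1500; P(author M) ≈ 0.2887, P(author N) ≈ 0.4021, P(author J) ≈ 0.3093
After 'absent': normaliser = 0.35·0.2887 + 0.15·0.4021 + 0.5·0.3093; P(author M) ≈ 0.3197, P(author N) ≈ 0.1909, P(author J) ≈ 0.4894
After 'present': normaliser = 0.65·0.3197 + 0.85·0.1909 + 0.5·0.4894; P(author M) ≈ 0.3381, P(author N) ≈ 0.2639, P(author J) ≈ 0.3980
After 'absent': normaliser = 0.35·0.3381 + 0.15·0.2639 + 0.5·0.3980; P(author M) ≈ 0.3315, P(author N) ≈ 0.1109, P(author J) ≈ 0.5576

0.3315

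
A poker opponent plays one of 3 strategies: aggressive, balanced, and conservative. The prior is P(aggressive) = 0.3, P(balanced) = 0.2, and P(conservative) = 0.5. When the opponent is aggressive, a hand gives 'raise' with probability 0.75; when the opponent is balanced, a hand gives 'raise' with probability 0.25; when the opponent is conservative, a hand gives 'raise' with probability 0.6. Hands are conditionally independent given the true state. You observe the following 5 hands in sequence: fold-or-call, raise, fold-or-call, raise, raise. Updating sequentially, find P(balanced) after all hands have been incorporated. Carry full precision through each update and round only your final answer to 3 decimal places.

0.065

After 'fold-or-call': normaliser = 0.25·0.3000 + 0.75·0.2000 + 0.4·0.5000; P(aggressive) ≈ 0.1765, P(balanced) ≈ 0.3529, P(conservative) ≈ 0.4706
After 'raise': normaliser = 0.75·0.1765 + 0.25·0.3529 + 0.6·0.4706; P(aggressive) ≈ 0.2632, P(balanced) ≈ 0.1754, P(conservative) ≈ 0.5614
After 'fold-or-call': normaliser = 0.25·0.2632 + 0.75·0.1754 + 0.4·0.5614; P(aggressive) ≈ 0.1559, P(balanced) ≈ 0.3119, P(conservative) ≈ 0.5322
After 'raise': normaliser = 0.75·0.1559 + 0.25·0.3119 + 0.6·0.5322; P(aggressive) ≈ 0.2274, P(balanced) ≈ 0.1516, P(conservative) ≈ 0.6210
After 'raise': normaliser = 0.75·0.2274 + 0.25·0.1516 + 0.6·0.6210; P(aggressive) ≈ 0.2935, P(balanced) ≈ 0.0652, P(conservative) ≈ 0.6412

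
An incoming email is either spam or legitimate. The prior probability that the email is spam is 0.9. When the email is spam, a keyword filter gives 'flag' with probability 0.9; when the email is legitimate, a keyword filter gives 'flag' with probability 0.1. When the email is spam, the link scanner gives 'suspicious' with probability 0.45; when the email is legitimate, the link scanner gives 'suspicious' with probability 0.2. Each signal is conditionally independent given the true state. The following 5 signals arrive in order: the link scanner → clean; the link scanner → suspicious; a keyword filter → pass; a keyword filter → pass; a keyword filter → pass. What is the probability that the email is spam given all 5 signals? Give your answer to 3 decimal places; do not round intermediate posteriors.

0.019

After the link scanner='clean': P(spam) = 0.55·0.9000 / (0.55·0.9000 + 0.8·0.1000) ≈ 0.8609
After the link scanner='suspicious': P(spam) = 0.45·0.8609 / (0.45·0.8609 + 0.2·0.1391) ≈ 0.9330
After a keyword filter='pass': P(spam) = 0.1·0.9330 / (0.1·0.9330 + 0.9·0.0670) ≈ 0.6074
After a keyword filter='pass': P(spam) = 0.1·0.6074 / (0.1·0.6074 + 0.9·0.3926) ≈ 0.1467
After a keyword filter='pass': P(spam) = 0.1·0.1467 / (0.1·0.1467 + 0.9·0.8533) ≈ 0.0187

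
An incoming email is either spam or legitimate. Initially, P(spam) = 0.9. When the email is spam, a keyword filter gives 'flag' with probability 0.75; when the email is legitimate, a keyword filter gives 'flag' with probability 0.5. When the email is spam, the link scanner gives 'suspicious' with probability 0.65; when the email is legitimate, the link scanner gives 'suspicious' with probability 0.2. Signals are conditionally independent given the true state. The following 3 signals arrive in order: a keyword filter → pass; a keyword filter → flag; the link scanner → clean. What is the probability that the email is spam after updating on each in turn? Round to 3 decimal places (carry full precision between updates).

After a keyword filter='pass': P(spam) = 0.25·0.9000 / (0.25·0.9000 + 0.5·0.1000) ≈ 0.8182
After a keyword filter='flag': P(spam) = 0.75·0.8182 / (0.75·0.8182 + 0.5·0.1818) ≈ 0.8710
After the link scanner='clean': P(spam) = 0.35·0.8710 / (0.35·0.8710 + 0.8·0.1290) ≈ 0.7470

0.747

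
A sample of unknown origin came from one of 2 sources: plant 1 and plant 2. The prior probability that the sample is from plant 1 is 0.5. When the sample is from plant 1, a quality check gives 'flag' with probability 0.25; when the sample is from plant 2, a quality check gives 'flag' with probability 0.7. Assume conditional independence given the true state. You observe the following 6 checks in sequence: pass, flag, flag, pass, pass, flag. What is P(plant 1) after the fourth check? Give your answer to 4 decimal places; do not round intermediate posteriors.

0.4436

After 'pass': P(plant 1) = 0.75·0.5000 / (0.75·0.5000 + 0.3·0.5000) ≈ 0.7143
After 'flag': P(plant 1) = 0.25·0.7143 / (0.25·0.7143 + 0.7·0.2857) ≈ 0.4717
After 'flag': P(plant 1) = 0.25·0.4717 / (0.25·0.4717 + 0.7·0.5283) ≈ 0.2418
After 'pass': P(plant 1) = 0.75·0.2418 / (0.75·0.2418 + 0.3·0.7582) ≈ 0.4436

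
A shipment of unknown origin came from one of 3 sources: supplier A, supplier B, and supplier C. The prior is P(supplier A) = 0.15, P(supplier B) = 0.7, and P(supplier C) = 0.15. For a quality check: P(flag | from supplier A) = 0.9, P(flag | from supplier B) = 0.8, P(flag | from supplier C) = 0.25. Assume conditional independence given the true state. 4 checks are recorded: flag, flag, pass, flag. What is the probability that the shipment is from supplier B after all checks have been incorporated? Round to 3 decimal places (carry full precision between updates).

After 'flag': normaliser = 0.9·0.1500 + 0.8·0.7000 + 0.25·0.1500; P(supplier A) ≈ 0.1843, P(supplier B) ≈ 0.7645, P(supplier C) ≈ 0.0512
After 'flag': normaliser = 0.9·0.1843 + 0.8·0.7645 + 0.25·0.0512; P(supplier A) ≈ 0.2099, P(supplier B) ≈ 0.7739, P(supplier C) ≈ 0.0162
After 'pass': normaliser = 0.1·0.2099 + 0.2·0.7739 + 0.75·0.0162; P(supplier A) ≈ 0.1117, P(supplier B) ≈ 0.8237, P(supplier C) ≈ 0.0646
After 'flag': normaliser = 0.9·0.1117 + 0.8·0.8237 + 0.25·0.0646; P(supplier A) ≈ 0.1296, P(supplier B) ≈ 0.8496, P(supplier C) ≈ 0.0208

0.850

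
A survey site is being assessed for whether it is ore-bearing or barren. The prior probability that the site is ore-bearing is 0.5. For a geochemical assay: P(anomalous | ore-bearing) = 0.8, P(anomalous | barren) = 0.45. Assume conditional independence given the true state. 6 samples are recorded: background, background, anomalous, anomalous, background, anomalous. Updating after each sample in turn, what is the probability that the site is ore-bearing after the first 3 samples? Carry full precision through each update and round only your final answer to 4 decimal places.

0.1903

After 'background': P(ore) = 0.2·0.5000 / (0.2·0.5000 + 0.55·0.5000) ≈ 0.2667
After 'background': P(ore) = 0.2·0.2667 / (0.2·0.2667 + 0.55·0.7333) ≈ 0.1168
After 'anomalous': P(ore) = 0.8·0.1168 / (0.8·0.1168 + 0.45·0.8832) ≈ 0.1903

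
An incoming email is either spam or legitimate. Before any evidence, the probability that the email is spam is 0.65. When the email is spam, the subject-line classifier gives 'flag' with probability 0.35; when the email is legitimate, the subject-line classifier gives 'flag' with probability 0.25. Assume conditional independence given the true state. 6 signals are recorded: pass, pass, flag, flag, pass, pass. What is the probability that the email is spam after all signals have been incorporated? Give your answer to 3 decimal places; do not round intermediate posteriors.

0.673

Apply Bayes' rule sequentially, carrying P(spam) forward.
After 'pass': P(spam) = 0.65·0.6500 / (0.65·0.6500 + 0.75·0.3500) ≈ 0.6168
After 'pass': P(spam) = 0.65·0.6168 / (0.65·0.6168 + 0.75·0.3832) ≈ 0.5824
After 'flag': P(spam) = 0.35·0.5824 / (0.35·0.5824 + 0.25·0.4176) ≈ 0.6613
After 'flag': P(spam) = 0.35·0.6613 / (0.35·0.6613 + 0.25·0.3387) ≈ 0.7322
After 'pass': P(spam) = 0.65·0.7322 / (0.65·0.7322 + 0.75·0.2678) ≈ 0.7032
After 'pass': P(spam) = 0.65·0.7032 / (0.65·0.7032 + 0.75·0.2968) ≈ 0.6725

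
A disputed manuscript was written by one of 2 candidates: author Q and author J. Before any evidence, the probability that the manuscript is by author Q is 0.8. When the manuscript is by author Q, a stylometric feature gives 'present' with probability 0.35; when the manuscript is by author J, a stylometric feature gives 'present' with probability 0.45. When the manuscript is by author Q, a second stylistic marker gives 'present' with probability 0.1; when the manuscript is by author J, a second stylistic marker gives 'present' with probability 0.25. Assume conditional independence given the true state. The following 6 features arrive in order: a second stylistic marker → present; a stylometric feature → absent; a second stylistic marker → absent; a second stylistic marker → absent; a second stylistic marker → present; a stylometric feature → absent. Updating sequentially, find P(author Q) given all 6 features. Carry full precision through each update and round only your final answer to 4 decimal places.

Apply Bayes' rule sequentially, carrying P(author Q) forward.
After a second stylistic marker='present': P(author Q) = 0.1·0.8000 / (0.1·0.8000 + 0.25·0.2000) ≈ 0.6154
After a stylometric feature='absent': P(author Q) = 0.65·0.6154 / (0.65·0.6154 + 0.55·0.3846) ≈ 0.6541
After a second stylistic marker='absent': P(author Q) = 0.9·0.6541 / (0.9·0.6541 + 0.75·0.3459) ≈ 0.6941
After a second stylistic marker='absent': P(author Q) = 0.9·0.6941 / (0.9·0.6941 + 0.75·0.3059) ≈ 0.7314
After a second stylistic marker='present': P(author Q) = 0.1·0.7314 / (0.1·0.7314 + 0.25·0.2686) ≈ 0.5213
After a stylometric feature='absent': P(author Q) = 0.65·0.5213 / (0.65·0.5213 + 0.55·0.4787) ≈ 0.5628

0.5628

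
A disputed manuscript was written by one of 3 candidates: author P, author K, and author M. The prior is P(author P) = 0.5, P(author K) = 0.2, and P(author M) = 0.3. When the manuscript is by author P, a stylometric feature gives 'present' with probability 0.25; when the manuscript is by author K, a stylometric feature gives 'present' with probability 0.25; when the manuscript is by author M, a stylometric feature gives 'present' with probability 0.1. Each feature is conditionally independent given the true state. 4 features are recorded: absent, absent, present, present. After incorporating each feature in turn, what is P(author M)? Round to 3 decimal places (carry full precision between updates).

Each posterior becomes the prior for the next update.
After 'absent': normaliser = 0.75·0.5000 + 0.75·0.2000 + 0.9·0.3000; P(author P) ≈ 0.4717, P(author K) ≈ 0.1887, P(author M) ≈ 0.3396
After 'absent': normaliser = 0.75·0.4717 + 0.75·0.1887 + 0.9·0.3396; P(author P) ≈ 0.4417, P(author K) ≈ 0.1767, P(author M) ≈ 0.3816
After 'present': normaliser = 0.25·0.4417 + 0.25·0.1767 + 0.1·0.3816; P(author P) ≈ 0.5729, P(author K) ≈ 0.2291, P(author M) ≈ 0.1980
After 'present': normaliser = 0.25·0.5729 + 0.25·0.2291 + 0.1·0.1980; P(author P) ≈ 0.6501, P(author K) ≈ 0.2600, P(author M) ≈ 0.0899

0.090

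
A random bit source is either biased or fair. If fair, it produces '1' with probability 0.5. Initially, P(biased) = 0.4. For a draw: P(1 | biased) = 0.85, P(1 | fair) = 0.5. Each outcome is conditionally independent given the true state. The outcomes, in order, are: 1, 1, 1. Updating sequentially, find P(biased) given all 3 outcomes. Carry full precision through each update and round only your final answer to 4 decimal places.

After '1': P(biased) = 0.85·0.4000 / (0.85·0.4000 + 0.5·0.6000) ≈ 0.5312
After '1': P(biased) = 0.85·0.5312 / (0.85·0.5312 + 0.5·0.4688) ≈ 0.6583
After '1': P(biased) = 0.85·0.6583 / (0.85·0.6583 + 0.5·0.3417) ≈ 0.7661

0.7661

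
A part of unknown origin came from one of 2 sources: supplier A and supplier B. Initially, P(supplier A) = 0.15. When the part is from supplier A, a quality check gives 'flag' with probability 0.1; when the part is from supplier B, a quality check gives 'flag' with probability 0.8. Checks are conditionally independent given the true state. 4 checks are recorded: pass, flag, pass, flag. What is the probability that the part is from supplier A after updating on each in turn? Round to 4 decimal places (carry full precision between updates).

0.0529

After 'pass': P(supplier A) = 0.9·0.1500 / (0.9·0.1500 + 0.2·0.8500) ≈ 0.4426
After 'flag': P(supplier A) = 0.1·0.4426 / (0.1·0.4426 + 0.8·0.5574) ≈ 0.0903
After 'pass': P(supplier A) = 0.9·0.0903 / (0.9·0.0903 + 0.2·0.9097) ≈ 0.3088
After 'flag': P(supplier A) = 0.1·0.3088 / (0.1·0.3088 + 0.8·0.6912) ≈ 0.0529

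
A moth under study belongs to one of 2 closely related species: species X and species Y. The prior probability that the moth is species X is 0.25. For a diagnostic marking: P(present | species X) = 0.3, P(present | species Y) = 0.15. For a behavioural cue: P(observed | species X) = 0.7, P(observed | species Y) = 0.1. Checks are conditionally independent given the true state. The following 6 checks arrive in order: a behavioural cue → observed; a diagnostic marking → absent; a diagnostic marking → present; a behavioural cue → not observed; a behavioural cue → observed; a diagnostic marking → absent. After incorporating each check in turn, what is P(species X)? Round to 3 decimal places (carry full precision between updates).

After a behavioural cue='observed': P(species X) = 0.7·0.2500 / (0.7·0.2500 + 0.1·0.7500) ≈ 0.7000
After a diagnostic marking='absent': P(species X) = 0.7·0.7000 / (0.7·0.7000 + 0.85·0.3000) ≈ 0.6577
After a diagnostic marking='present': P(species X) = 0.3·0.6577 / (0.3·0.6577 + 0.15·0.3423) ≈ 0.7935
After a behavioural cue='not observed': P(species X) = 0.3·0.7935 / (0.3·0.7935 + 0.9·0.2065) ≈ 0.5616
After a behavioural cue='observed': P(species X) = 0.7·0.5616 / (0.7·0.5616 + 0.1·0.4384) ≈ 0.8997
After a diagnostic marking='absent': P(species X) = 0.7·0.8997 / (0.7·0.8997 + 0.85·0.1003) ≈ 0.8807

0.881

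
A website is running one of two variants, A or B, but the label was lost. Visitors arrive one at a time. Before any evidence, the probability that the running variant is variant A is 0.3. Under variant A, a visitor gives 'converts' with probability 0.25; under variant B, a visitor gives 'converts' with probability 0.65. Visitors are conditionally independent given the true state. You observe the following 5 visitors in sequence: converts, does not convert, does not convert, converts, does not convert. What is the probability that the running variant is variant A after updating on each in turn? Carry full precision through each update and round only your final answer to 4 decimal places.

0.3842

After 'converts': P(A) = 0.25·0.3000 / (0.25·0.3000 + 0.65·0.7000) ≈ 0.1415
After 'does not convert': P(A) = 0.75·0.1415 / (0.75·0.1415 + 0.35·0.8585) ≈ 0.2610
After 'does not convert': P(A) = 0.75·0.2610 / (0.75·0.2610 + 0.35·0.7390) ≈ 0.4308
After 'converts': P(A) = 0.25·0.4308 / (0.25·0.4308 + 0.65·0.5692) ≈ 0.2255
After 'does not convert': P(A) = 0.75·0.2255 / (0.75·0.2255 + 0.35·0.7745) ≈ 0.3842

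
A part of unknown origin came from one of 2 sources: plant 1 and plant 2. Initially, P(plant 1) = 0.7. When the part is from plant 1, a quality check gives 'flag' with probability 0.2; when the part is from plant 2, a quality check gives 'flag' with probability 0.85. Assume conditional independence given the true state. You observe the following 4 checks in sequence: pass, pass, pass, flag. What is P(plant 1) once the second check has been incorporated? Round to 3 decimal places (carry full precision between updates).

Each posterior becomes the prior for the next update.
After 'pass': P(plant 1) = 0.8·0.7000 / (0.8·0.7000 + 0.15·0.3000) ≈ 0.9256
After 'pass': P(plant 1) = 0.8·0.9256 / (0.8·0.9256 + 0.15·0.0744) ≈ 0.9852

0.985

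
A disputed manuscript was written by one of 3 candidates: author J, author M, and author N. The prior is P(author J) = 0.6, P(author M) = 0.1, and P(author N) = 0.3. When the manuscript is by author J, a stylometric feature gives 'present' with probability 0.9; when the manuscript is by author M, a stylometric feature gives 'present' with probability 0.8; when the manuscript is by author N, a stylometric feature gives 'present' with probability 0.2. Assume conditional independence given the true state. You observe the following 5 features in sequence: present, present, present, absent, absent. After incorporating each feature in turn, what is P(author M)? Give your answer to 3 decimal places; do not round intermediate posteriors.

After 'present': normaliser = 0.9·0.6000 + 0.8·0.1000 + 0.2·0.3000; P(author J) ≈ 0.7941, P(author M) ≈ 0.1176, P(author N) ≈ 0.0882
After 'present': normaliser = 0.9·0.7941 + 0.8·0.1176 + 0.2·0.0882; P(author J) ≈ 0.8648, P(author M) ≈ 0.1139, P(author N) ≈ 0.0214
After 'present': normaliser = 0.9·0.8648 + 0.8·0.1139 + 0.2·0.0214; P(author J) ≈ 0.8908, P(author M) ≈ 0.1043, P(author N) ≈ 0.0049
After 'absent': normaliser = 0.1·0.8908 + 0.2·0.1043 + 0.8·0.0049; P(author J) ≈ 0.7825, P(author M) ≈ 0.1832, P(author N) ≈ 0.0343
After 'absent': normaliser = 0.1·0.7825 + 0.2·0.1832 + 0.8·0.0343; P(author J) ≈ 0.5496, P(author M) ≈ 0.2574, P(author N) ≈ 0.1930

0.257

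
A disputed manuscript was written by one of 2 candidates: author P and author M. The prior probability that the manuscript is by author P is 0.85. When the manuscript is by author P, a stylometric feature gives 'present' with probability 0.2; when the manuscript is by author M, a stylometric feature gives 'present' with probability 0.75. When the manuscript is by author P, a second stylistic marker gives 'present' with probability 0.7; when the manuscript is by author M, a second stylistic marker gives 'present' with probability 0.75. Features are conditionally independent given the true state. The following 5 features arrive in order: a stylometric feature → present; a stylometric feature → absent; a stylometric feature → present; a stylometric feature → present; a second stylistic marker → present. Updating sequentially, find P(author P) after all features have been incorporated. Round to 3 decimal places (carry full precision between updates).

0.243

Each posterior becomes the prior for the next update.
After a stylometric feature='present': P(author P) = 0.2·0.8500 / (0.2·0.8500 + 0.75·0.1500) ≈ 0.6018
After a stylometric feature='absent': P(author P) = 0.8·0.6018 / (0.8·0.6018 + 0.25·0.3982) ≈ 0.8286
After a stylometric feature='present': P(author P) = 0.2·0.8286 / (0.2·0.8286 + 0.75·0.1714) ≈ 0.5632
After a stylometric feature='present': P(author P) = 0.2·0.5632 / (0.2·0.5632 + 0.75·0.4368) ≈ 0.2559
After a second stylistic marker='present': P(author P) = 0.7·0.2559 / (0.7·0.2559 + 0.75·0.7441) ≈ 0.2430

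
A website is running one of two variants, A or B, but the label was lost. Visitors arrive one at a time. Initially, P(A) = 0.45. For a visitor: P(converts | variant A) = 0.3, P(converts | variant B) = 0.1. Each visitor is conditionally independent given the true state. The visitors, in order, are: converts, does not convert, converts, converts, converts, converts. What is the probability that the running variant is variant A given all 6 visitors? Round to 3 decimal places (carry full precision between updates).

After 'converts': P(A) = 0.3·0.4500 / (0.3·0.4500 + 0.1·0.5500) ≈ 0.7105
After 'does not convert': P(A) = 0.7·0.7105 / (0.7·0.7105 + 0.9·0.2895) ≈ 0.6562
After 'converts': P(A) = 0.3·0.6562 / (0.3·0.6562 + 0.1·0.3438) ≈ 0.8514
After 'converts': P(A) = 0.3·0.8514 / (0.3·0.8514 + 0.1·0.1486) ≈ 0.9450
After 'converts': P(A) = 0.3·0.9450 / (0.3·0.9450 + 0.1·0.0550) ≈ 0.9810
After 'converts': P(A) = 0.3·0.9810 / (0.3·0.9810 + 0.1·0.0190) ≈ 0.9936

0.994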